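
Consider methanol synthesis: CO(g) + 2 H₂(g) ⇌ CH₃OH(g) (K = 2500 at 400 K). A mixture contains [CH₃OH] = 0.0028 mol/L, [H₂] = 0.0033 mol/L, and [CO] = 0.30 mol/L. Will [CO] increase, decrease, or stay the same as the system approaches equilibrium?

decrease

Q = [CH₃OH] / ([CO]·[H₂]²) = (0.0028) / ((0.30)·(0.0033)²) = 860
Q = 860 < K = 2500: net forward reaction.
CO is a reactant, so it decreases.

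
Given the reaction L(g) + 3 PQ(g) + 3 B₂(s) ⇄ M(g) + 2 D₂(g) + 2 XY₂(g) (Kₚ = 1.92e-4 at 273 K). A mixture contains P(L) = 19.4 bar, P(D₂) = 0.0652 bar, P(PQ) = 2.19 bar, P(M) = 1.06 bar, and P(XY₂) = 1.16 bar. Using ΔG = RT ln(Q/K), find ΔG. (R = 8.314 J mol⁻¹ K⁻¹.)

ΔG = -4.23 kJ/mol

(B₂ is a pure solid — omitted from Qₚ.)
Qₚ = P(M)·P(D₂)²·P(XY₂)² / (P(L)·P(PQ)³) = (1.06)·(0.0652)²·(1.16)² / ((19.4)·(2.19)³) = 2.98e-5
ΔG = RT ln(Qₚ/Kₚ) = (8.314 J mol⁻¹ K⁻¹)(273 K) × ln(2.98e-5/1.92e-4)
   = (2.270 kJ/mol)(-1.863) = -4.23 kJ/mol
ΔG < 0, so the forward reaction is spontaneous (proceeds forward).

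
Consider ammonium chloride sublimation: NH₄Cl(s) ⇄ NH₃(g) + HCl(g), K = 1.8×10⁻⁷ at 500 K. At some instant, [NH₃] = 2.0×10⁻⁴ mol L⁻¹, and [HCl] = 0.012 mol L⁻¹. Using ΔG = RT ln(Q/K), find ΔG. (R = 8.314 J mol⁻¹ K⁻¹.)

(NH₄Cl is a pure solid — omitted from Q.)
Q = [NH₃]·[HCl] = (2.0×10⁻⁴)·(0.012) = 2.40×10⁻⁶
ΔG = RT ln(Q/K) = (8.314 J mol⁻¹ K⁻¹)(500 K) × ln(2.40×10⁻⁶/1.8×10⁻⁷)
   = (4.157 kJ/mol)(2.590) = 10.8 kJ/mol
ΔG > 0, so the forward reaction is non-spontaneous (proceeds in reverse).

ΔG = 10.8 kJ/mol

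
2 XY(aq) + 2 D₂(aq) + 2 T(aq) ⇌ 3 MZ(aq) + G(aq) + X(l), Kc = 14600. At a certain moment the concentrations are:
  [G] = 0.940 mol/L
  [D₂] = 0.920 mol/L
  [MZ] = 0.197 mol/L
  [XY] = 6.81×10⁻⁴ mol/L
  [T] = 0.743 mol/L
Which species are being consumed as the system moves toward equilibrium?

MZ, G, X (products)

(X is a pure liquid — omitted from Qc.)
Qc = [MZ]³·[G] / ([XY]²·[D₂]²·[T]²) = (0.197)³·(0.940) / ((6.81×10⁻⁴)²·(0.920)²·(0.743)²) = 33200
Qc = 33200 > Kc = 14600: net reverse reaction.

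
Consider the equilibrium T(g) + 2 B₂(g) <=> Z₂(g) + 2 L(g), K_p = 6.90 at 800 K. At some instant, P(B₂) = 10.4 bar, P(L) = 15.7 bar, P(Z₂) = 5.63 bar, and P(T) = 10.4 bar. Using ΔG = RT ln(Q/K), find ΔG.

ΔG = -11.5 kJ/mol

Q_p = P(Z₂)·P(L)² / (P(T)·P(B₂)²) = (5.63)·(15.7)² / ((10.4)·(10.4)²) = 1.23
ΔG = RT ln(Q_p/K_p) = (8.314 J mol⁻¹ K⁻¹)(800 K) × ln(1.23/6.90)
   = (6.651 kJ/mol)(-1.725) = -11.5 kJ/mol
ΔG < 0, so the forward reaction is spontaneous (proceeds forward).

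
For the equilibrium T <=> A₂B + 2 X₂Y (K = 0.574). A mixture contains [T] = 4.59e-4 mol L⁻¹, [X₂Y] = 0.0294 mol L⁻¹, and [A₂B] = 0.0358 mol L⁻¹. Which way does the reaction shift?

to the right

Q = [A₂B]·[X₂Y]² / [T] = (0.0358)·(0.0294)² / (4.59e-4) = 0.0674
Q = 0.0674 < K = 0.574, so the forward reaction proceeds.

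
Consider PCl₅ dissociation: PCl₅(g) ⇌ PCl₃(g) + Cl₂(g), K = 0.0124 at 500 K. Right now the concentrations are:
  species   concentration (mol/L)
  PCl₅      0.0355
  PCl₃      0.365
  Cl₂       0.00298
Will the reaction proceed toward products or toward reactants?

to the left

Q = [PCl₃]·[Cl₂] / [PCl₅] = (0.365)·(0.00298) / (0.0355) = 0.0306
Q = 0.0306 > K = 0.0124, so the reverse reaction proceeds.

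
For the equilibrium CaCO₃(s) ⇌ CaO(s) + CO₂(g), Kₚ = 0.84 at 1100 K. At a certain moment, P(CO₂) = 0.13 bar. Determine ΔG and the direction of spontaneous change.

ΔG = -17.1 kJ/mol; the forward reaction is spontaneous

(CaCO₃, CaO are pure solids — omitted from Qₚ.)
Qₚ = P(CO₂) = 0.130
ΔG = RT ln(Qₚ/Kₚ) = (8.314 J mol⁻¹ K⁻¹)(1100 K) × ln(0.130/0.84)
   = (9.145 kJ/mol)(-1.866) = -17.1 kJ/mol
ΔG < 0, so the forward reaction is spontaneous (proceeds forward).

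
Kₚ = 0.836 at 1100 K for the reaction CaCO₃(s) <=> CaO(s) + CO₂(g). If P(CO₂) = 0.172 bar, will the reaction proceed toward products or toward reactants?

to the right

(CaCO₃, CaO are pure solids — omitted from Qₚ.)
Qₚ = P(CO₂) = 0.172
Qₚ = 0.172 < Kₚ = 0.836, so the forward reaction proceeds.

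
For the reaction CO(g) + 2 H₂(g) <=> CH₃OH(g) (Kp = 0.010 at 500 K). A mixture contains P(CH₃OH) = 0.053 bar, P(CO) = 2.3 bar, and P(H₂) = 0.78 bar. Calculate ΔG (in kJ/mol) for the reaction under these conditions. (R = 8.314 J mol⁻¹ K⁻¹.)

Qp = P(CH₃OH) / (P(CO)·P(H₂)²) = (0.053) / ((2.3)·(0.78)²) = 0.0379
ΔG = RT ln(Qp/Kp) = (8.314 J mol⁻¹ K⁻¹)(500 K) × ln(0.0379/0.010)
   = (4.157 kJ/mol)(1.332) = 5.54 kJ/mol
ΔG > 0, so the forward reaction is non-spontaneous (proceeds in reverse).

ΔG = 5.54 kJ/mol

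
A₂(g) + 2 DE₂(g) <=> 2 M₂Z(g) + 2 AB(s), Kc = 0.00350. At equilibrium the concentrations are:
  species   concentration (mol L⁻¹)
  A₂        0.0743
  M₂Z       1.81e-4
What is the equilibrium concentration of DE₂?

(AB is a pure solid — omitted from Kc.)
At equilibrium, Kc = [M₂Z]² / ([A₂]·[DE₂]²) = 0.00350.
(1.81e-4)² / ((0.0743)·([DE₂])²) = 0.00350
[DE₂]² = 1.26e-4 ⇒ [DE₂] = 0.0112 mol L⁻¹

[DE₂] = 0.0112 mol L⁻¹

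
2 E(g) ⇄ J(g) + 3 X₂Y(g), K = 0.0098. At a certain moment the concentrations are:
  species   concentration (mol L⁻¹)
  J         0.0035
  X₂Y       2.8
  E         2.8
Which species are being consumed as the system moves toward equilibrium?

Q = [J]·[X₂Y]³ / [E]² = (0.0035)·(2.8)³ / (2.8)² = 0.0098
Q = 0.0098 = K; the system is at equilibrium.

none (at equilibrium)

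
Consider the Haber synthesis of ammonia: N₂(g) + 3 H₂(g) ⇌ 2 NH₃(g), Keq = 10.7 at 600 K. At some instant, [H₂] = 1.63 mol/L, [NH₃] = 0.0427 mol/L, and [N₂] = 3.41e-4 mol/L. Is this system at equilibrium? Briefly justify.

no; Q < K, reaction proceeds forward

Q = [NH₃]² / ([N₂]·[H₂]³) = (0.0427)² / ((3.41e-4)·(1.63)³) = 1.23
Q = 1.23 < Keq = 10.7: net forward reaction.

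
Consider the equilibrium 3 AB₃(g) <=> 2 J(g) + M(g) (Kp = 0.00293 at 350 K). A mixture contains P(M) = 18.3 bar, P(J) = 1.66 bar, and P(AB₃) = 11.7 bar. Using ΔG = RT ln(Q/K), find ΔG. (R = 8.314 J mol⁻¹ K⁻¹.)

Qp = P(J)²·P(M) / P(AB₃)³ = (1.66)²·(18.3) / (11.7)³ = 0.0315
ΔG = RT ln(Qp/Kp) = (8.314 J mol⁻¹ K⁻¹)(350 K) × ln(0.0315/0.00293)
   = (2.910 kJ/mol)(2.375) = 6.91 kJ/mol
ΔG > 0, so the forward reaction is non-spontaneous (proceeds in reverse).

ΔG = 6.91 kJ/mol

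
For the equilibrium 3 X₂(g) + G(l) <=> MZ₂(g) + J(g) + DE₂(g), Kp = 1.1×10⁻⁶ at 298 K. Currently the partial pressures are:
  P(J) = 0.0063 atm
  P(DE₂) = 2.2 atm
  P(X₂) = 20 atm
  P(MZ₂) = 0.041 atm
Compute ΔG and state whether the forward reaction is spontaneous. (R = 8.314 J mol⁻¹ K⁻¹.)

(G is a pure liquid — omitted from Qp.)
Qp = P(MZ₂)·P(J)·P(DE₂) / P(X₂)³ = (0.041)·(0.0063)·(2.2) / (20)³ = 7.10×10⁻⁸
ΔG = RT ln(Qp/Kp) = (8.314 J mol⁻¹ K⁻¹)(298 K) × ln(7.10×10⁻⁸/1.1×10⁻⁶)
   = (2.478 kJ/mol)(-2.740) = -6.79 kJ/mol
ΔG < 0, so the forward reaction is spontaneous (proceeds forward).

ΔG = -6.79 kJ/mol; the forward reaction is spontaneous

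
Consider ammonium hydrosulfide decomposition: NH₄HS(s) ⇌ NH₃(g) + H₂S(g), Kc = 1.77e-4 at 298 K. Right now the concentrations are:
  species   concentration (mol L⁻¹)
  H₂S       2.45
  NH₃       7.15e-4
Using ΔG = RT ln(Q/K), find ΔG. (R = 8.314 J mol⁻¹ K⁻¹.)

ΔG = 5.68 kJ/mol

(NH₄HS is a pure solid — omitted from Qc.)
Qc = [NH₃]·[H₂S] = (7.15e-4)·(2.45) = 0.00175
ΔG = RT ln(Qc/Kc) = (8.314 J mol⁻¹ K⁻¹)(298 K) × ln(0.00175/1.77e-4)
   = (2.478 kJ/mol)(2.291) = 5.68 kJ/mol
ΔG > 0, so the forward reaction is non-spontaneous (proceeds in reverse).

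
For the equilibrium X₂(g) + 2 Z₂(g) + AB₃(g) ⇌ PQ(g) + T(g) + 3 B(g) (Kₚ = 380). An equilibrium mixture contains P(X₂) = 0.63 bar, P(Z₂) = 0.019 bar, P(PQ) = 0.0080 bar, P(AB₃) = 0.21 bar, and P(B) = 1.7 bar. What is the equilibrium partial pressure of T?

P(T) = 0.46 bar

At equilibrium, Kₚ = P(PQ)·P(T)·P(B)³ / (P(X₂)·P(Z₂)²·P(AB₃)) = 380.
(0.0080)·(P(T))·(1.7)³ / ((0.63)·(0.019)²·(0.21)) = 380
P(T) = 0.462 = 0.46 bar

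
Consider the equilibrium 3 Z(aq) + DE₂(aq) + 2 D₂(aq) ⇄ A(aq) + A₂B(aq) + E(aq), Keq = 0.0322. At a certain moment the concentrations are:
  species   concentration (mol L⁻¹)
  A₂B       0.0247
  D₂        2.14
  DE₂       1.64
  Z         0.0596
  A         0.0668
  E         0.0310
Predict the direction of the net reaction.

Q = [A]·[A₂B]·[E] / ([Z]³·[DE₂]·[D₂]²) = (0.0668)·(0.0247)·(0.0310) / ((0.0596)³·(1.64)·(2.14)²) = 0.0322
Q = 0.0322 = Keq, so the system is already at equilibrium.

at equilibrium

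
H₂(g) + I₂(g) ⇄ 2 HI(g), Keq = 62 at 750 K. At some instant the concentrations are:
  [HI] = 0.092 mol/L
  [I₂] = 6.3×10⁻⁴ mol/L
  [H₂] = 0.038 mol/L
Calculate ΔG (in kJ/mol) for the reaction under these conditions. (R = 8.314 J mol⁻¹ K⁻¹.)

ΔG = 10.9 kJ/mol

Q = [HI]² / ([H₂]·[I₂]) = (0.092)² / ((0.038)·(6.3×10⁻⁴)) = 354
ΔG = RT ln(Q/Keq) = (8.314 J mol⁻¹ K⁻¹)(750 K) × ln(354/62)
   = (6.236 kJ/mol)(1.742) = 10.9 kJ/mol
ΔG > 0, so the forward reaction is non-spontaneous (proceeds in reverse).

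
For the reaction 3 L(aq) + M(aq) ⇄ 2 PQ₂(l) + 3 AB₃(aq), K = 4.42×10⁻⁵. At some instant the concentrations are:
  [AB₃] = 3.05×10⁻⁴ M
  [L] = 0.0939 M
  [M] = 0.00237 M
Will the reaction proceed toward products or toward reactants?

(PQ₂ is a pure liquid — omitted from Q.)
Q = [AB₃]³ / ([L]³·[M]) = (3.05×10⁻⁴)³ / ((0.0939)³·(0.00237)) = 1.45×10⁻⁵
Q = 1.45×10⁻⁵ < K = 4.42×10⁻⁵, so the forward reaction proceeds.

toward products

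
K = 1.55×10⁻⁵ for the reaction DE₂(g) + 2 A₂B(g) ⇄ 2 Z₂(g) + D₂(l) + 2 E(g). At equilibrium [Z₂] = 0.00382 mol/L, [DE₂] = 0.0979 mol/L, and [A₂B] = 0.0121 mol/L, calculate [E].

(D₂ is a pure liquid — omitted from K.)
At equilibrium, K = [Z₂]²·[E]² / ([DE₂]·[A₂B]²) = 1.55×10⁻⁵.
(0.00382)²·([E])² / ((0.0979)·(0.0121)²) = 1.55×10⁻⁵
[E]² = 1.52×10⁻⁵ ⇒ [E] = 0.00390 mol/L

[E] = 0.00390 mol/L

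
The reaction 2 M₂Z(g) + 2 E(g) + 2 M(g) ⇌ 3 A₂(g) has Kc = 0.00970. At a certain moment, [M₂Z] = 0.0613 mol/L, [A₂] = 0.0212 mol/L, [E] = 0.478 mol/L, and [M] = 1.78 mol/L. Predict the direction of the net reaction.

Qc = [A₂]³ / ([M₂Z]²·[E]²·[M]²) = (0.0212)³ / ((0.0613)²·(0.478)²·(1.78)²) = 0.00350
Qc = 0.00350 < Kc = 0.00970, so the forward reaction proceeds.

toward products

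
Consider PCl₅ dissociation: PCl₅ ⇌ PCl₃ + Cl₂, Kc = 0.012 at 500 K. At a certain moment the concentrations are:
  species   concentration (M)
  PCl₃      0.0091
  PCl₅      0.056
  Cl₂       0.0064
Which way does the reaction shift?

in the forward direction

Qc = [PCl₃]·[Cl₂] / [PCl₅] = (0.0091)·(0.0064) / (0.056) = 0.0010
Qc = 0.0010 < Kc = 0.012, so the forward reaction proceeds.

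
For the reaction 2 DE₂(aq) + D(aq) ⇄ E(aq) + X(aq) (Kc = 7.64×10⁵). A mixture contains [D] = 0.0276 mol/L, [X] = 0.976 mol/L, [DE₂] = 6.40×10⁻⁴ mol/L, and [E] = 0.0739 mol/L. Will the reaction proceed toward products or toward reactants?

toward reactants

Qc = [E]·[X] / ([DE₂]²·[D]) = (0.0739)·(0.976) / ((6.40×10⁻⁴)²·(0.0276)) = 6.38×10⁶
Qc = 6.38×10⁶ > Kc = 7.64×10⁵, so the reverse reaction proceeds.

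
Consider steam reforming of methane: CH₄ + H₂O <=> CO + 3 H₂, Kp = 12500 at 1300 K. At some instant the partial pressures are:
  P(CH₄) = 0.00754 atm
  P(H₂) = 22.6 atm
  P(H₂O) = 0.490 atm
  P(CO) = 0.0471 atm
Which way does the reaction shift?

toward reactants

Qp = P(CO)·P(H₂)³ / (P(CH₄)·P(H₂O)) = (0.0471)·(22.6)³ / ((0.00754)·(0.490)) = 1.47e5
Qp = 1.47e5 > Kp = 12500, so the reverse reaction proceeds.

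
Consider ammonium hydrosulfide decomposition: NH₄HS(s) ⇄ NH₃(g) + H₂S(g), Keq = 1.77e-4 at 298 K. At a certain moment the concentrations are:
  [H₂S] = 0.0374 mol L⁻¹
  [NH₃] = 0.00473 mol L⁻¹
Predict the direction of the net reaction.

at equilibrium

(NH₄HS is a pure solid — omitted from Q.)
Q = [NH₃]·[H₂S] = (0.00473)·(0.0374) = 1.77e-4
Q = 1.77e-4 = Keq, so the system is already at equilibrium.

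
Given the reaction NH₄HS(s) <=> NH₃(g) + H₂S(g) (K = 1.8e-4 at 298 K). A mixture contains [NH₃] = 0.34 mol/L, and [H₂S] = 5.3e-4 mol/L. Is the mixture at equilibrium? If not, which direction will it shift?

yes, at equilibrium

(NH₄HS is a pure solid — omitted from Q.)
Q = [NH₃]·[H₂S] = (0.34)·(5.3e-4) = 1.8e-4
Q = 1.8e-4 = K; the system is at equilibrium.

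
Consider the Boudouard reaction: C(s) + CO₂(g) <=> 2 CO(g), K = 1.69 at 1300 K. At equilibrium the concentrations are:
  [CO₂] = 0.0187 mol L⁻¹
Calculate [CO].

[CO] = 0.178 mol L⁻¹

(C is a pure solid — omitted from K.)
At equilibrium, K = [CO]² / [CO₂] = 1.69.
([CO])² / (0.0187) = 1.69
[CO]² = 0.0316 ⇒ [CO] = 0.178 mol L⁻¹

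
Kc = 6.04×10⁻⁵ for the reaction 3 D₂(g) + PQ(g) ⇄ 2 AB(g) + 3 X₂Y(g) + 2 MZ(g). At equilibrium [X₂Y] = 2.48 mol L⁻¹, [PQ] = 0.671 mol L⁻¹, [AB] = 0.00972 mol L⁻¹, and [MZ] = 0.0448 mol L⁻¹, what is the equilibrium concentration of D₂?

[D₂] = 0.415 mol L⁻¹

At equilibrium, Kc = [AB]²·[X₂Y]³·[MZ]² / ([D₂]³·[PQ]) = 6.04×10⁻⁵.
(0.00972)²·(2.48)³·(0.0448)² / (([D₂])³·(0.671)) = 6.04×10⁻⁵
[D₂]³ = 0.0714 ⇒ [D₂] = 0.415 mol L⁻¹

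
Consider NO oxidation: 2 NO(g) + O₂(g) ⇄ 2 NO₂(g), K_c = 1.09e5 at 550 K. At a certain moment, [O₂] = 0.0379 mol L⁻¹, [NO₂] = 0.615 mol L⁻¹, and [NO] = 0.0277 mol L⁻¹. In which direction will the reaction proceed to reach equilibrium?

forward (toward products)

Q_c = [NO₂]² / ([NO]²·[O₂]) = (0.615)² / ((0.0277)²·(0.0379)) = 13000
Q_c = 13000 < K_c = 1.09e5, so the forward reaction proceeds.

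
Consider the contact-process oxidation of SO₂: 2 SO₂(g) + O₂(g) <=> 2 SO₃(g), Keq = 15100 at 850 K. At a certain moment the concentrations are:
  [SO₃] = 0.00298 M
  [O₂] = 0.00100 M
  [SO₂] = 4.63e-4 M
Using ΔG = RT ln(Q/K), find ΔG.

Q = [SO₃]² / ([SO₂]²·[O₂]) = (0.00298)² / ((4.63e-4)²·(0.00100)) = 41400
ΔG = RT ln(Q/Keq) = (8.314 J mol⁻¹ K⁻¹)(850 K) × ln(41400/15100)
   = (7.067 kJ/mol)(1.009) = 7.13 kJ/mol
ΔG > 0, so the forward reaction is non-spontaneous (proceeds in reverse).

ΔG = 7.13 kJ/mol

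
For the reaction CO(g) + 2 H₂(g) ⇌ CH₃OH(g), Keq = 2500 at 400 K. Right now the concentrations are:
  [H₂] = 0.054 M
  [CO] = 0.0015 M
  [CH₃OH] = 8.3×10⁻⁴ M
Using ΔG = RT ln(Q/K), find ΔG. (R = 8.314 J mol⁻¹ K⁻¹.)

ΔG = -8.57 kJ/mol

Q = [CH₃OH] / ([CO]·[H₂]²) = (8.3×10⁻⁴) / ((0.0015)·(0.054)²) = 190
ΔG = RT ln(Q/Keq) = (8.314 J mol⁻¹ K⁻¹)(400 K) × ln(190/2500)
   = (3.326 kJ/mol)(-2.577) = -8.57 kJ/mol
ΔG < 0, so the forward reaction is spontaneous (proceeds forward).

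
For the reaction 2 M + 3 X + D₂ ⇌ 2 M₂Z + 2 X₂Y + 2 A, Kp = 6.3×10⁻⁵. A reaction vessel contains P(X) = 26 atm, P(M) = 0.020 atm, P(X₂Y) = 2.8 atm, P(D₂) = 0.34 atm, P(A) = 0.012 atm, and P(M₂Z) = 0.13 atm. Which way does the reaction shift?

toward products

Qp = P(M₂Z)²·P(X₂Y)²·P(A)² / (P(M)²·P(X)³·P(D₂)) = (0.13)²·(2.8)²·(0.012)² / ((0.020)²·(26)³·(0.34)) = 8.0×10⁻⁶
Qp = 8.0×10⁻⁶ < Kp = 6.3×10⁻⁵, so the forward reaction proceeds.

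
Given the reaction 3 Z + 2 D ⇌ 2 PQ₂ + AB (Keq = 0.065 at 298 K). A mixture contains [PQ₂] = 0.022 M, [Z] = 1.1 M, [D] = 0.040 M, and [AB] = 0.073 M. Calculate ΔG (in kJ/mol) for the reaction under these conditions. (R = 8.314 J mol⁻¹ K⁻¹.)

Q = [PQ₂]²·[AB] / ([Z]³·[D]²) = (0.022)²·(0.073) / ((1.1)³·(0.040)²) = 0.0166
ΔG = RT ln(Q/Keq) = (8.314 J mol⁻¹ K⁻¹)(298 K) × ln(0.0166/0.065)
   = (2.478 kJ/mol)(-1.365) = -3.38 kJ/mol
ΔG < 0, so the forward reaction is spontaneous (proceeds forward).

ΔG = -3.38 kJ/mol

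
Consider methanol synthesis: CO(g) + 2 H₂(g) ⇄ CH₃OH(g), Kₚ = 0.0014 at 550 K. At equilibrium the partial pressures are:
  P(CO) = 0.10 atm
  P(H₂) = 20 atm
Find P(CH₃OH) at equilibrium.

At equilibrium, Kₚ = P(CH₃OH) / (P(CO)·P(H₂)²) = 0.0014.
(P(CH₃OH)) / ((0.10)·(20)²) = 0.0014
P(CH₃OH) = 0.0560 = 0.056 atm

P(CH₃OH) = 0.056 atm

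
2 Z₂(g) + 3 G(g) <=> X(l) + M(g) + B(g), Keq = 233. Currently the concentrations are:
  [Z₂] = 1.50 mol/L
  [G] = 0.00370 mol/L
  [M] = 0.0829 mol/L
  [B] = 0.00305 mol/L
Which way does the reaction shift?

to the left

(X is a pure liquid — omitted from Q.)
Q = [M]·[B] / ([Z₂]²·[G]³) = (0.0829)·(0.00305) / ((1.50)²·(0.00370)³) = 2220
Q = 2220 > Keq = 233, so the reverse reaction proceeds.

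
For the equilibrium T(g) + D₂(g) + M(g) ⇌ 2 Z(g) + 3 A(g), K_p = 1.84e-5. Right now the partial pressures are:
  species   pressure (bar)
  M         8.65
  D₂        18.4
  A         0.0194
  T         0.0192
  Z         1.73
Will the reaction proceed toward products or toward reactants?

toward products

Q_p = P(Z)²·P(A)³ / (P(T)·P(D₂)·P(M)) = (1.73)²·(0.0194)³ / ((0.0192)·(18.4)·(8.65)) = 7.15e-6
Q_p = 7.15e-6 < K_p = 1.84e-5, so the forward reaction proceeds.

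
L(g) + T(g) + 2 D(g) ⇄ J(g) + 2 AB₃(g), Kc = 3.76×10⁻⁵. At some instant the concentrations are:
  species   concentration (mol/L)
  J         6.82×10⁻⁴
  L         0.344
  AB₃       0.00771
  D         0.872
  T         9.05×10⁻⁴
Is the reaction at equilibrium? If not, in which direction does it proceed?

Qc = [J]·[AB₃]² / ([L]·[T]·[D]²) = (6.82×10⁻⁴)·(0.00771)² / ((0.344)·(9.05×10⁻⁴)·(0.872)²) = 1.71×10⁻⁴
Qc = 1.71×10⁻⁴ > Kc = 3.76×10⁻⁵, so the reverse reaction proceeds.

reverse (toward reactants)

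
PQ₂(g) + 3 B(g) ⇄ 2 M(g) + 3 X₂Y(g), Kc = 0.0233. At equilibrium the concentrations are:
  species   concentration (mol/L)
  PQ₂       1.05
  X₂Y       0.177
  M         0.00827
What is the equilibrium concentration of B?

[B] = 0.0249 mol/L

At equilibrium, Kc = [M]²·[X₂Y]³ / ([PQ₂]·[B]³) = 0.0233.
(0.00827)²·(0.177)³ / ((1.05)·([B])³) = 0.0233
[B]³ = 1.55e-5 ⇒ [B] = 0.0249 mol/L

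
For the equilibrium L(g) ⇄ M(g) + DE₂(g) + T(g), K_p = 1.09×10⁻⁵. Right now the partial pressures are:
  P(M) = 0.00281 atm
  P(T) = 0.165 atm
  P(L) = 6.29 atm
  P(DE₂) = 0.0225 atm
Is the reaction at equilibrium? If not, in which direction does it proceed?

in the forward direction

Q_p = P(M)·P(DE₂)·P(T) / P(L) = (0.00281)·(0.0225)·(0.165) / (6.29) = 1.66×10⁻⁶
Q_p = 1.66×10⁻⁶ < K_p = 1.09×10⁻⁵, so the forward reaction proceeds.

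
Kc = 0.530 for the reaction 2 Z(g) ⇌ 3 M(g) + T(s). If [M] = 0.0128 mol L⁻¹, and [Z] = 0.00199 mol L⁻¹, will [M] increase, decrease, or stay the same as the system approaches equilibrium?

(T is a pure solid — omitted from Qc.)
Qc = [M]³ / [Z]² = (0.0128)³ / (0.00199)² = 0.530
Qc = 0.530 = Kc; the system is at equilibrium.

stay the same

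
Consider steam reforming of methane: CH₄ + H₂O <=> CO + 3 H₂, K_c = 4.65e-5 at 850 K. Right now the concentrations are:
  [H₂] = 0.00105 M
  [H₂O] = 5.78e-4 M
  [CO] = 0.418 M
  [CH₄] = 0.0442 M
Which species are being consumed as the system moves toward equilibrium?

Q_c = [CO]·[H₂]³ / ([CH₄]·[H₂O]) = (0.418)·(0.00105)³ / ((0.0442)·(5.78e-4)) = 1.89e-5
Q_c = 1.89e-5 < K_c = 4.65e-5: net forward reaction.

CH₄, H₂O (reactants)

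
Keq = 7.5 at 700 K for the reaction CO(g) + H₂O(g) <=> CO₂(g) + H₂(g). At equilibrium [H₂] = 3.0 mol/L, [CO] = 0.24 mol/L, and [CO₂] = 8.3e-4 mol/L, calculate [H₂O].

At equilibrium, Keq = [CO₂]·[H₂] / ([CO]·[H₂O]) = 7.5.
(8.3e-4)·(3.0) / ((0.24)·([H₂O])) = 7.5
[H₂O] = 0.00138 = 0.0014 mol/L

[H₂O] = 0.0014 mol/L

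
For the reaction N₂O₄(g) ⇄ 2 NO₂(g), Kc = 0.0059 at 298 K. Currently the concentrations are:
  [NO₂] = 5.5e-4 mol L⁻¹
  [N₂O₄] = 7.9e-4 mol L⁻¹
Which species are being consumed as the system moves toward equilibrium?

N₂O₄ (reactants)

Qc = [NO₂]² / [N₂O₄] = (5.5e-4)² / (7.9e-4) = 3.8e-4
Qc = 3.8e-4 < Kc = 0.0059: net forward reaction.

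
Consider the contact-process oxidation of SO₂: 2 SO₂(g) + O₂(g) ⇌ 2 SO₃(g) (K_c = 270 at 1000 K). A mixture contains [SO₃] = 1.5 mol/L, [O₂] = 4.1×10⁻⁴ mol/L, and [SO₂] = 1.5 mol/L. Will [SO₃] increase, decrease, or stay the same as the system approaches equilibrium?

Q_c = [SO₃]² / ([SO₂]²·[O₂]) = (1.5)² / ((1.5)²·(4.1×10⁻⁴)) = 2400
Q_c = 2400 > K_c = 270: net reverse reaction.
SO₃ is a product, so it decreases.

decrease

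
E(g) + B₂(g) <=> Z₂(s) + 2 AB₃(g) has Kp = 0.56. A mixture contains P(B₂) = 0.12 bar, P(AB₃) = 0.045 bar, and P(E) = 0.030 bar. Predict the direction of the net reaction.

(Z₂ is a pure solid — omitted from Qp.)
Qp = P(AB₃)² / (P(E)·P(B₂)) = (0.045)² / ((0.030)·(0.12)) = 0.56
Qp = 0.56 = Kp, so the system is already at equilibrium.

at equilibrium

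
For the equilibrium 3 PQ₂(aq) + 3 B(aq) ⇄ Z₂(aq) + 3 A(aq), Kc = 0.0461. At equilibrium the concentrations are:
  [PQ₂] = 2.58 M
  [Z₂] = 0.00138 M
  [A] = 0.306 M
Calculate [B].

At equilibrium, Kc = [Z₂]·[A]³ / ([PQ₂]³·[B]³) = 0.0461.
(0.00138)·(0.306)³ / ((2.58)³·([B])³) = 0.0461
[B]³ = 4.99×10⁻⁵ ⇒ [B] = 0.0368 M

[B] = 0.0368 M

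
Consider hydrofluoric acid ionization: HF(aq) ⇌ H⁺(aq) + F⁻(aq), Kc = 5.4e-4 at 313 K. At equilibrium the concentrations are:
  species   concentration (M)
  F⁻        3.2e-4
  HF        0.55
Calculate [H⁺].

[H⁺] = 0.93 M

At equilibrium, Kc = [H⁺]·[F⁻] / [HF] = 5.4e-4.
([H⁺])·(3.2e-4) / (0.55) = 5.4e-4
[H⁺] = 0.928 = 0.93 M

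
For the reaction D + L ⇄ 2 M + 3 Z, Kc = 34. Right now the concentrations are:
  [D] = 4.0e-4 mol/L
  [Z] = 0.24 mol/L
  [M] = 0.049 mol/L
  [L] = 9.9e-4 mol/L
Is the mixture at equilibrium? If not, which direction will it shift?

Qc = [M]²·[Z]³ / ([D]·[L]) = (0.049)²·(0.24)³ / ((4.0e-4)·(9.9e-4)) = 84
Qc = 84 > Kc = 34: net reverse reaction.

no; Q > K, reaction proceeds in reverse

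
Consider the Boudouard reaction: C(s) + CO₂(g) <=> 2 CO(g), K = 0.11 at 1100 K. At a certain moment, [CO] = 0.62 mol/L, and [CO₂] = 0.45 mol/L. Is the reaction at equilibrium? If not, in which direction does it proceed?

(C is a pure solid — omitted from Q.)
Q = [CO]² / [CO₂] = (0.62)² / (0.45) = 0.85
Q = 0.85 > K = 0.11, so the reverse reaction proceeds.

toward reactants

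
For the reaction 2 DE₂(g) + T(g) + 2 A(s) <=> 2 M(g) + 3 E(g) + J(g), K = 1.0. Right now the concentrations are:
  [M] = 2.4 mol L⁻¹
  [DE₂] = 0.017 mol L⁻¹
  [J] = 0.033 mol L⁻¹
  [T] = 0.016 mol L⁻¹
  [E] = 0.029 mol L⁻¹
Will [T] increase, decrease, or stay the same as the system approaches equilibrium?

stay the same

(A is a pure solid — omitted from Q.)
Q = [M]²·[E]³·[J] / ([DE₂]²·[T]) = (2.4)²·(0.029)³·(0.033) / ((0.017)²·(0.016)) = 1.0
Q = 1.0 = K; the system is at equilibrium.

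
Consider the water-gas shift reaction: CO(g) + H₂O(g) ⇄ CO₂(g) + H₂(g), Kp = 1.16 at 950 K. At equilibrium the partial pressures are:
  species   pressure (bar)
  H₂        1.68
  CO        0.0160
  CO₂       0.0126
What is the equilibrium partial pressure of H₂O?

P(H₂O) = 1.14 bar

At equilibrium, Kp = P(CO₂)·P(H₂) / (P(CO)·P(H₂O)) = 1.16.
(0.0126)·(1.68) / ((0.0160)·(P(H₂O))) = 1.16
P(H₂O) = 1.14 bar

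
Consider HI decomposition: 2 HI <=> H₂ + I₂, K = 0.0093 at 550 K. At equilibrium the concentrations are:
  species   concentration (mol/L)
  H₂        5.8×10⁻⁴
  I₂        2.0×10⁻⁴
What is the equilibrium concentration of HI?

[HI] = 0.0035 mol/L

At equilibrium, K = [H₂]·[I₂] / [HI]² = 0.0093.
(5.8×10⁻⁴)·(2.0×10⁻⁴) / ([HI])² = 0.0093
[HI]² = 1.25×10⁻⁵ ⇒ [HI] = 0.0035 mol/L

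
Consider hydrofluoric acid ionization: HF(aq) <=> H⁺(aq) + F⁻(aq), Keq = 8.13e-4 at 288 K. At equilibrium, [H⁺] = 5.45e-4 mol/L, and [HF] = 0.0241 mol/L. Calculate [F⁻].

At equilibrium, Keq = [H⁺]·[F⁻] / [HF] = 8.13e-4.
(5.45e-4)·([F⁻]) / (0.0241) = 8.13e-4
[F⁻] = 0.0360 mol/L

[F⁻] = 0.0360 mol/L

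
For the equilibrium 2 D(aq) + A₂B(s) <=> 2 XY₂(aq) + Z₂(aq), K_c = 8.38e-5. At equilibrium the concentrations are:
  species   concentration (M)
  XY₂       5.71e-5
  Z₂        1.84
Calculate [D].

(A₂B is a pure solid — omitted from K_c.)
At equilibrium, K_c = [XY₂]²·[Z₂] / [D]² = 8.38e-5.
(5.71e-5)²·(1.84) / ([D])² = 8.38e-5
[D]² = 7.16e-5 ⇒ [D] = 0.00846 M

[D] = 0.00846 M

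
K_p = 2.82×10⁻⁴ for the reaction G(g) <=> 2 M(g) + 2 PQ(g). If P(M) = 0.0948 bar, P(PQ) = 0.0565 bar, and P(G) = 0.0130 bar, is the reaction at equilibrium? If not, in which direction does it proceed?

reverse (toward reactants)

Q_p = P(M)²·P(PQ)² / P(G) = (0.0948)²·(0.0565)² / (0.0130) = 0.00221
Q_p = 0.00221 > K_p = 2.82×10⁻⁴, so the reverse reaction proceeds.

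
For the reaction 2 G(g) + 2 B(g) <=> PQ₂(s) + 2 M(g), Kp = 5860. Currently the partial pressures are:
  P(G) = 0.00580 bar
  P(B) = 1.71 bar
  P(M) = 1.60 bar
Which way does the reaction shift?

(PQ₂ is a pure solid — omitted from Qp.)
Qp = P(M)² / (P(G)²·P(B)²) = (1.60)² / ((0.00580)²·(1.71)²) = 26000
Qp = 26000 > Kp = 5860, so the reverse reaction proceeds.

toward reactants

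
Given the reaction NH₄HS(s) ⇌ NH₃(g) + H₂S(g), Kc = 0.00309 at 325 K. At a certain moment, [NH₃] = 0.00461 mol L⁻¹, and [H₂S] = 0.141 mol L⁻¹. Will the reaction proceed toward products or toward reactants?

to the right

(NH₄HS is a pure solid — omitted from Qc.)
Qc = [NH₃]·[H₂S] = (0.00461)·(0.141) = 6.50×10⁻⁴
Qc = 6.50×10⁻⁴ < Kc = 0.00309, so the forward reaction proceeds.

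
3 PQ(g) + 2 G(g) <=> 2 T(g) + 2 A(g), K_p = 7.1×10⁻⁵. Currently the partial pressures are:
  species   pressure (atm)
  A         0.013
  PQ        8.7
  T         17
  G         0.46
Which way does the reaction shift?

toward reactants

Q_p = P(T)²·P(A)² / (P(PQ)³·P(G)²) = (17)²·(0.013)² / ((8.7)³·(0.46)²) = 3.5×10⁻⁴
Q_p = 3.5×10⁻⁴ > K_p = 7.1×10⁻⁵, so the reverse reaction proceeds.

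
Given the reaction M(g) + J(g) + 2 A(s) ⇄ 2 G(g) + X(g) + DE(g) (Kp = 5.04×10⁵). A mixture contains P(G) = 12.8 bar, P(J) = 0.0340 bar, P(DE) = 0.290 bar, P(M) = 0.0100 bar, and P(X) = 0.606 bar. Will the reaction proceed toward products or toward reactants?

to the right

(A is a pure solid — omitted from Qp.)
Qp = P(G)²·P(X)·P(DE) / (P(M)·P(J)) = (12.8)²·(0.606)·(0.290) / ((0.0100)·(0.0340)) = 84700
Qp = 84700 < Kp = 5.04×10⁵, so the forward reaction proceeds.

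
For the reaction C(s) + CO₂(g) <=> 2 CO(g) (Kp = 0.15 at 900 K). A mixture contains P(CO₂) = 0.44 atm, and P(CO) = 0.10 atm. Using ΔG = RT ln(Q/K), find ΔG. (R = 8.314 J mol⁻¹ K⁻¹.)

ΔG = -14.1 kJ/mol

(C is a pure solid — omitted from Qp.)
Qp = P(CO)² / P(CO₂) = (0.10)² / (0.44) = 0.0227
ΔG = RT ln(Qp/Kp) = (8.314 J mol⁻¹ K⁻¹)(900 K) × ln(0.0227/0.15)
   = (7.483 kJ/mol)(-1.888) = -14.1 kJ/mol
ΔG < 0, so the forward reaction is spontaneous (proceeds forward).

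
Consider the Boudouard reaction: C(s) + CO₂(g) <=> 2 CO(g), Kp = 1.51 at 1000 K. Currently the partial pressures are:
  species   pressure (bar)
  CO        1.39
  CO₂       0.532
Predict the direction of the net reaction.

(C is a pure solid — omitted from Qp.)
Qp = P(CO)² / P(CO₂) = (1.39)² / (0.532) = 3.63
Qp = 3.63 > Kp = 1.51, so the reverse reaction proceeds.

to the left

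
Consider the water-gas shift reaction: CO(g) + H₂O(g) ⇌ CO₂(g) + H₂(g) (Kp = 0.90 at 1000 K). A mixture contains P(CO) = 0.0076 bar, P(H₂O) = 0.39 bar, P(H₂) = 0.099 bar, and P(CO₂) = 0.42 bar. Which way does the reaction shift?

Qp = P(CO₂)·P(H₂) / (P(CO)·P(H₂O)) = (0.42)·(0.099) / ((0.0076)·(0.39)) = 14
Qp = 14 > Kp = 0.90, so the reverse reaction proceeds.

toward reactants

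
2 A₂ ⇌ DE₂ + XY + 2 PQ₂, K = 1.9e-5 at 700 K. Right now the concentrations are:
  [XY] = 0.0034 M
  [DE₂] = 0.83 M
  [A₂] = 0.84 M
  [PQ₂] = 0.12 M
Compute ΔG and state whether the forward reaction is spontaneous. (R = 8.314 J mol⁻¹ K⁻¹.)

ΔG = 6.45 kJ/mol; the forward reaction is non-spontaneous

Q = [DE₂]·[XY]·[PQ₂]² / [A₂]² = (0.83)·(0.0034)·(0.12)² / (0.84)² = 5.76e-5
ΔG = RT ln(Q/K) = (8.314 J mol⁻¹ K⁻¹)(700 K) × ln(5.76e-5/1.9e-5)
   = (5.820 kJ/mol)(1.109) = 6.45 kJ/mol
ΔG > 0, so the forward reaction is non-spontaneous (proceeds in reverse).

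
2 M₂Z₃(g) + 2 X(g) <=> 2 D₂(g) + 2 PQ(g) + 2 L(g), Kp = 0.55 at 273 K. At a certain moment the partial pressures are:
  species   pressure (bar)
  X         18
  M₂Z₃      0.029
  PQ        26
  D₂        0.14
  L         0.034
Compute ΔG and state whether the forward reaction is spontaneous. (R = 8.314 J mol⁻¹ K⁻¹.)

ΔG = -5.18 kJ/mol; the forward reaction is spontaneous

Qp = P(D₂)²·P(PQ)²·P(L)² / (P(M₂Z₃)²·P(X)²) = (0.14)²·(26)²·(0.034)² / ((0.029)²·(18)²) = 0.0562
ΔG = RT ln(Qp/Kp) = (8.314 J mol⁻¹ K⁻¹)(273 K) × ln(0.0562/0.55)
   = (2.270 kJ/mol)(-2.281) = -5.18 kJ/mol
ΔG < 0, so the forward reaction is spontaneous (proceeds forward).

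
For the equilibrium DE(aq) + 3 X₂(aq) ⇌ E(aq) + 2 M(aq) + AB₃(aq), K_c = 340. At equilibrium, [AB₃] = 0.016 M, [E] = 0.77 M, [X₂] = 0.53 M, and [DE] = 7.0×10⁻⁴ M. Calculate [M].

[M] = 1.7 M

At equilibrium, K_c = [E]·[M]²·[AB₃] / ([DE]·[X₂]³) = 340.
(0.77)·([M])²·(0.016) / ((7.0×10⁻⁴)·(0.53)³) = 340
[M]² = 2.88 ⇒ [M] = 1.7 M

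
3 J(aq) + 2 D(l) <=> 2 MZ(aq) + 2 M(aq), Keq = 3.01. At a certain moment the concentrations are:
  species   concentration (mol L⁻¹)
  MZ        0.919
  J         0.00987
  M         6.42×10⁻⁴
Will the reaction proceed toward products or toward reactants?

(D is a pure liquid — omitted from Q.)
Q = [MZ]²·[M]² / [J]³ = (0.919)²·(6.42×10⁻⁴)² / (0.00987)³ = 0.362
Q = 0.362 < Keq = 3.01, so the forward reaction proceeds.

toward products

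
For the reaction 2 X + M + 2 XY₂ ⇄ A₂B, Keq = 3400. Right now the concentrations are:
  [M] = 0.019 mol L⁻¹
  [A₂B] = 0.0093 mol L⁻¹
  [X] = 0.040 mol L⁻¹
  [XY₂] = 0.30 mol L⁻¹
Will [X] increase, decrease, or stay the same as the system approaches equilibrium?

Q = [A₂B] / ([X]²·[M]·[XY₂]²) = (0.0093) / ((0.040)²·(0.019)·(0.30)²) = 3400
Q = 3400 = Keq; the system is at equilibrium.

stay the same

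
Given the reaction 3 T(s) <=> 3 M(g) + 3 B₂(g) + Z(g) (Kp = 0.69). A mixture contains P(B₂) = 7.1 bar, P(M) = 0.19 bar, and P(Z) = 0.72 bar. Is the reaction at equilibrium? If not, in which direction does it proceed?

(T is a pure solid — omitted from Qp.)
Qp = P(M)³·P(B₂)³·P(Z) = (0.19)³·(7.1)³·(0.72) = 1.8
Qp = 1.8 > Kp = 0.69, so the reverse reaction proceeds.

to the left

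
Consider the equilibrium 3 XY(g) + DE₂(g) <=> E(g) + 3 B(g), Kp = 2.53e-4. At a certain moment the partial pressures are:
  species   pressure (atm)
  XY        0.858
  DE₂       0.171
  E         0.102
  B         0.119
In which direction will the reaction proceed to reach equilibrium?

Qp = P(E)·P(B)³ / (P(XY)³·P(DE₂)) = (0.102)·(0.119)³ / ((0.858)³·(0.171)) = 0.00159
Qp = 0.00159 > Kp = 2.53e-4, so the reverse reaction proceeds.

toward reactants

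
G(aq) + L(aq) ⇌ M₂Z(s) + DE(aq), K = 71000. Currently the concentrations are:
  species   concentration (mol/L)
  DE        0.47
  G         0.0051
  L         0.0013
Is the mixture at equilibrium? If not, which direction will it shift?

yes, at equilibrium

(M₂Z is a pure solid — omitted from Q.)
Q = [DE] / ([G]·[L]) = (0.47) / ((0.0051)·(0.0013)) = 71000
Q = 71000 = K; the system is at equilibrium.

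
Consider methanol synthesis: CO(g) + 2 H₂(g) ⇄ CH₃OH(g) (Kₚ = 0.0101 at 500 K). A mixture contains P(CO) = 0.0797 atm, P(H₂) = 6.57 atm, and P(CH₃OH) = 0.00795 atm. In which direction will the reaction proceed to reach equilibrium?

Qₚ = P(CH₃OH) / (P(CO)·P(H₂)²) = (0.00795) / ((0.0797)·(6.57)²) = 0.00231
Qₚ = 0.00231 < Kₚ = 0.0101, so the forward reaction proceeds.

toward products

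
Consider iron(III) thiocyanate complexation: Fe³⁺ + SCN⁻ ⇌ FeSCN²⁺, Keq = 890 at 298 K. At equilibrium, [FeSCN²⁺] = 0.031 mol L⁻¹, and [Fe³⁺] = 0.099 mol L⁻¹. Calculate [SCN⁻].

[SCN⁻] = 3.5×10⁻⁴ mol L⁻¹

At equilibrium, Keq = [FeSCN²⁺] / ([Fe³⁺]·[SCN⁻]) = 890.
(0.031) / ((0.099)·([SCN⁻])) = 890
[SCN⁻] = 3.52×10⁻⁴ = 3.5×10⁻⁴ mol L⁻¹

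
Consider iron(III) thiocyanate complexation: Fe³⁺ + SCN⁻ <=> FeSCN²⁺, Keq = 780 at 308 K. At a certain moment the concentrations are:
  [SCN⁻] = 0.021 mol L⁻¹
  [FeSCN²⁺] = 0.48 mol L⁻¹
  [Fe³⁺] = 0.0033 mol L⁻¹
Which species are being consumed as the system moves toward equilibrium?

FeSCN²⁺ (products)

Q = [FeSCN²⁺] / ([Fe³⁺]·[SCN⁻]) = (0.48) / ((0.0033)·(0.021)) = 6900
Q = 6900 > Keq = 780: net reverse reaction.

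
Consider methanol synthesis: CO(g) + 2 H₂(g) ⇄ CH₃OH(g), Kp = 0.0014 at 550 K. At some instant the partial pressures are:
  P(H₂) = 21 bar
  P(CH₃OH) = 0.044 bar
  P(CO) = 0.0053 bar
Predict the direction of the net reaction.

Qp = P(CH₃OH) / (P(CO)·P(H₂)²) = (0.044) / ((0.0053)·(21)²) = 0.019
Qp = 0.019 > Kp = 0.0014, so the reverse reaction proceeds.

toward reactants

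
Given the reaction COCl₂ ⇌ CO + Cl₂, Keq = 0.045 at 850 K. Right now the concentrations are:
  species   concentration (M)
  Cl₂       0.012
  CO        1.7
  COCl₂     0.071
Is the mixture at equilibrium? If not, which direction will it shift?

no; Q > K, reaction proceeds in reverse

Q = [CO]·[Cl₂] / [COCl₂] = (1.7)·(0.012) / (0.071) = 0.29
Q = 0.29 > Keq = 0.045: net reverse reaction.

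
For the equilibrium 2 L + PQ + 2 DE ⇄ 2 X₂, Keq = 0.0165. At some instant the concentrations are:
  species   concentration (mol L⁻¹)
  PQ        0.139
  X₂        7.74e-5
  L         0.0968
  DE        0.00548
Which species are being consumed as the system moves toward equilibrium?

X₂ (products)

Q = [X₂]² / ([L]²·[PQ]·[DE]²) = (7.74e-5)² / ((0.0968)²·(0.139)·(0.00548)²) = 0.153
Q = 0.153 > Keq = 0.0165: net reverse reaction.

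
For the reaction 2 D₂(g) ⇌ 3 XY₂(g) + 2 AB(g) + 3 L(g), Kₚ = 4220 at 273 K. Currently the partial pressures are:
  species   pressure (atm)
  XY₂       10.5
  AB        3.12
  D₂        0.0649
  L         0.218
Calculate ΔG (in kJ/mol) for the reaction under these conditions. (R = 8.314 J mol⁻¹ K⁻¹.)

ΔG = 4.27 kJ/mol

Qₚ = P(XY₂)³·P(AB)²·P(L)³ / P(D₂)² = (10.5)³·(3.12)²·(0.218)³ / (0.0649)² = 27700
ΔG = RT ln(Qₚ/Kₚ) = (8.314 J mol⁻¹ K⁻¹)(273 K) × ln(27700/4220)
   = (2.270 kJ/mol)(1.882) = 4.27 kJ/mol
ΔG > 0, so the forward reaction is non-spontaneous (proceeds in reverse).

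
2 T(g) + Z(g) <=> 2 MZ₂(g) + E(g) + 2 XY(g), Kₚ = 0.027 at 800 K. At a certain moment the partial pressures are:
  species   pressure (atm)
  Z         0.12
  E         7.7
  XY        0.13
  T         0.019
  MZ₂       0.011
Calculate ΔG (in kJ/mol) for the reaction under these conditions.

ΔG = 17.3 kJ/mol

Qₚ = P(MZ₂)²·P(E)·P(XY)² / (P(T)²·P(Z)) = (0.011)²·(7.7)·(0.13)² / ((0.019)²·(0.12)) = 0.363
ΔG = RT ln(Qₚ/Kₚ) = (8.314 J mol⁻¹ K⁻¹)(800 K) × ln(0.363/0.027)
   = (6.651 kJ/mol)(2.599) = 17.3 kJ/mol
ΔG > 0, so the forward reaction is non-spontaneous (proceeds in reverse).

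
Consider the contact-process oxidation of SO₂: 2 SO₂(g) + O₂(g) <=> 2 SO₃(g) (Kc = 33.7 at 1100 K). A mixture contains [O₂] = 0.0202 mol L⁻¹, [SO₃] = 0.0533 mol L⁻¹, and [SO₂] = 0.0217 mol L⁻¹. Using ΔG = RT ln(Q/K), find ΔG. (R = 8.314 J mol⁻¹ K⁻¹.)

ΔG = 20.0 kJ/mol

Qc = [SO₃]² / ([SO₂]²·[O₂]) = (0.0533)² / ((0.0217)²·(0.0202)) = 299
ΔG = RT ln(Qc/Kc) = (8.314 J mol⁻¹ K⁻¹)(1100 K) × ln(299/33.7)
   = (9.145 kJ/mol)(2.183) = 20.0 kJ/mol
ΔG > 0, so the forward reaction is non-spontaneous (proceeds in reverse).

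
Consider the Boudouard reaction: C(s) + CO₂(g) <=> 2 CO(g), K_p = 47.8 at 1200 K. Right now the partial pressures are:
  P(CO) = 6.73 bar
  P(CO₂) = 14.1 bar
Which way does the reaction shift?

toward products

(C is a pure solid — omitted from Q_p.)
Q_p = P(CO)² / P(CO₂) = (6.73)² / (14.1) = 3.21
Q_p = 3.21 < K_p = 47.8, so the forward reaction proceeds.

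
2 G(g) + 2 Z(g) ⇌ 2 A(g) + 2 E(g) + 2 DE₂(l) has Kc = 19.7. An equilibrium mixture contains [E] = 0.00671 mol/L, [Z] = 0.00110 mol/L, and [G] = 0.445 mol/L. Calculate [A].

(DE₂ is a pure liquid — omitted from Kc.)
At equilibrium, Kc = [A]²·[E]² / ([G]²·[Z]²) = 19.7.
([A])²·(0.00671)² / ((0.445)²·(0.00110)²) = 19.7
[A]² = 0.105 ⇒ [A] = 0.324 mol/L

[A] = 0.324 mol/L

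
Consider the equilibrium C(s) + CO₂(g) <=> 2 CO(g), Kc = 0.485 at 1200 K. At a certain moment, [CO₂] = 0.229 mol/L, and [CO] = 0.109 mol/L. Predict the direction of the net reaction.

(C is a pure solid — omitted from Qc.)
Qc = [CO]² / [CO₂] = (0.109)² / (0.229) = 0.0519
Qc = 0.0519 < Kc = 0.485, so the forward reaction proceeds.

forward (toward products)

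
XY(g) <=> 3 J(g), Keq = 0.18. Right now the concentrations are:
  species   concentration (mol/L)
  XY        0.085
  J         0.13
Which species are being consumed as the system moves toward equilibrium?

Q = [J]³ / [XY] = (0.13)³ / (0.085) = 0.026
Q = 0.026 < Keq = 0.18: net forward reaction.

XY (reactants)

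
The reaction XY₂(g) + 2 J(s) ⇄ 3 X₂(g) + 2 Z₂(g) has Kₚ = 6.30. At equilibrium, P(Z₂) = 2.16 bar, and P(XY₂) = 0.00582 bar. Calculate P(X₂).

(J is a pure solid — omitted from Kₚ.)
At equilibrium, Kₚ = P(X₂)³·P(Z₂)² / P(XY₂) = 6.30.
(P(X₂))³·(2.16)² / (0.00582) = 6.30
P(X₂)³ = 0.00786 ⇒ P(X₂) = 0.199 bar

P(X₂) = 0.199 bar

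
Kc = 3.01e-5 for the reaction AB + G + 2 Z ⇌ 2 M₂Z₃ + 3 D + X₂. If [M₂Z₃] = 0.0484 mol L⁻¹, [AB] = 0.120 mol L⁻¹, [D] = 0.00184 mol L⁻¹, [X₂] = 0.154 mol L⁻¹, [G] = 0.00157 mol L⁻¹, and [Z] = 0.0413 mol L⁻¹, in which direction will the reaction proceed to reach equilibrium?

Qc = [M₂Z₃]²·[D]³·[X₂] / ([AB]·[G]·[Z]²) = (0.0484)²·(0.00184)³·(0.154) / ((0.120)·(0.00157)·(0.0413)²) = 6.99e-6
Qc = 6.99e-6 < Kc = 3.01e-5, so the forward reaction proceeds.

in the forward direction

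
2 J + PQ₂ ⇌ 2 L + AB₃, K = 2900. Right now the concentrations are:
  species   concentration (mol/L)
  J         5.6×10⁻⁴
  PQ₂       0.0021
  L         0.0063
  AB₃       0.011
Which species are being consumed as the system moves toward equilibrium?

J, PQ₂ (reactants)

Q = [L]²·[AB₃] / ([J]²·[PQ₂]) = (0.0063)²·(0.011) / ((5.6×10⁻⁴)²·(0.0021)) = 660
Q = 660 < K = 2900: net forward reaction.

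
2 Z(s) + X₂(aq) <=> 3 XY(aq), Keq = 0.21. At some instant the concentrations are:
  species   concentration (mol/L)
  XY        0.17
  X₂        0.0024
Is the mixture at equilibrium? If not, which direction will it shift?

(Z is a pure solid — omitted from Q.)
Q = [XY]³ / [X₂] = (0.17)³ / (0.0024) = 2.0
Q = 2.0 > Keq = 0.21: net reverse reaction.

no; Q > K, reaction proceeds in reverse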